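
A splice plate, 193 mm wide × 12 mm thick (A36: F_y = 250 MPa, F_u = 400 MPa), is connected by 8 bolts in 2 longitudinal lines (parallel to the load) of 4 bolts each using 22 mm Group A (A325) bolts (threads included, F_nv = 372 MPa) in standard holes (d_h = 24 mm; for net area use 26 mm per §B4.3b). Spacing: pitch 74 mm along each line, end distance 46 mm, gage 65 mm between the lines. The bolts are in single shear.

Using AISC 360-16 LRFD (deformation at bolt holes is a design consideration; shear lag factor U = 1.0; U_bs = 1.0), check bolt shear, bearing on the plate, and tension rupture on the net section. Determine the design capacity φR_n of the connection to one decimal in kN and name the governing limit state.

507.6 kN (net-section rupture governs)

Bolt shear: A_b = π(22)²/4 = 380.13 mm². φR_n = 0.75 × 372 × 380.13 × 8 × 1 = 848.5 kN.
Bearing (12 mm plate, F_u = 400 MPa): end bolts L_c = 46 − 24/2 = 34, R_n = min(1.2×34×12×400, 2.4×22×12×400) = 195.84 kN/bolt; interior L_c = 74 − 24 = 50, R_n = 253.44 kN/bolt. φR_n = 0.75 × (2×195.84 + 6×253.44) = 1434.2 kN.
Tension rupture (net): A_n = (193 − 2×26)×12 = 1692 mm² (U = 1.0, A_e = A_n). φR_n = 0.75 × 400 × 1692 = 507.6 kN.
Governing: min(848.5, 1434.2, 507.6) = 507.6 kN → net-section rupture.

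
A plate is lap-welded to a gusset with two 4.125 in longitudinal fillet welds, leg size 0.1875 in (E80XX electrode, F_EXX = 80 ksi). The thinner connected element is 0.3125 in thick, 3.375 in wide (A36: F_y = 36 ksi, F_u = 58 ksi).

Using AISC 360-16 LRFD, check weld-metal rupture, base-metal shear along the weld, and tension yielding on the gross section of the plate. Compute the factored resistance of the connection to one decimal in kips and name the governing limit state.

34.2 kips (gross-section yield governs)

Weld metal: throat = 0.707×0.1875 = 0.13256 in, L = 2×4.125 = 8.25 in. φR_n = 0.75 × 0.6 × 80 × 0.13256 × 8.25 = 39.4 kips.
Base metal shear (0.3125 in plate): yield φR_n = 1.0×0.6×36×0.3125×8.25 = 55.7 kips; rupture φR_n = 0.75×0.6×58×0.3125×8.25 = 67.3 kips; take 55.7 kips (yield).
Tension yield (gross): A_g = 3.375×0.3125 = 1.0547 in². φR_n = 0.90 × 36 × 1.0547 = 34.2 kips.
Governing: min(39.4, 55.7, 34.2) = 34.2 kips → gross-section yield.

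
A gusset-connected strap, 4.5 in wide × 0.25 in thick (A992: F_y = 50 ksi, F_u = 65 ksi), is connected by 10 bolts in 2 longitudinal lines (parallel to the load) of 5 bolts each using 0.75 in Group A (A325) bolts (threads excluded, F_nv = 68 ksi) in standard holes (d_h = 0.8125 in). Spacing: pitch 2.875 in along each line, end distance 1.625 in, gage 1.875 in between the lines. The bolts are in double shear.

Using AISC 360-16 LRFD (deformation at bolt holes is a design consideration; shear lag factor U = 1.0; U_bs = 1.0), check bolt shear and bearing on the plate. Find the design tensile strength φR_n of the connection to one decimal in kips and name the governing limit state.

211.1 kips (bearing governs)

Bolt shear: A_b = π(0.75)²/4 = 0.44179 in². φR_n = 0.75 × 68 × 0.44179 × 10 × 2 = 450.6 kips.
Bearing (0.25 in plate, F_u = 65 ksi): end bolts L_c = 1.625 − 0.8125/2 = 1.21875, R_n = min(1.2×1.21875×0.25×65, 2.4×0.75×0.25×65) = 23.766 kips/bolt; interior L_c = 2.875 − 0.8125 = 2.0625, R_n = 29.25 kips/bolt. φR_n = 0.75 × (2×23.766 + 8×29.25) = 211.1 kips.
Governing: min(450.6, 211.1) = 211.1 kips → bearing.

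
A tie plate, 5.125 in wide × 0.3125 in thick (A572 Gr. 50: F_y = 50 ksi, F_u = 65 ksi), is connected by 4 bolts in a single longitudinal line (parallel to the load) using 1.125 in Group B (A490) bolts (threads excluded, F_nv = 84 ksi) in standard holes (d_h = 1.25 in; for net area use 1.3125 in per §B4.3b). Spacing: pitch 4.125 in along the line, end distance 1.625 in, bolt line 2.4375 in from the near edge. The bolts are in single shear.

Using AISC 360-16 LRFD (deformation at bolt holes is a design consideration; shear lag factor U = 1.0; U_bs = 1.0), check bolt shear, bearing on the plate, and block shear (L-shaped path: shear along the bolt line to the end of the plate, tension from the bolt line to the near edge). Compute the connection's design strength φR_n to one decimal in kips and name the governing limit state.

113.1 kips (block shear governs)

Bolt shear: A_b = π(1.125)²/4 = 0.99402 in². φR_n = 0.75 × 84 × 0.99402 × 4 × 1 = 250.5 kips.
Bearing (0.3125 in plate, F_u = 65 ksi): end bolts L_c = 1.625 − 1.25/2 = 1, R_n = min(1.2×1×0.3125×65, 2.4×1.125×0.3125×65) = 24.375 kips/bolt; interior L_c = 4.125 − 1.25 = 2.875, R_n = 54.844 kips/bolt. φR_n = 0.75 × (1×24.375 + 3×54.844) = 141.7 kips.
Block shear: shear path 1×[1.625+3×4.125] = 1×14 in, A_gv = 4.375, A_nv = 1×(14 − 3.5×1.3125)×0.3125 = 2.9395 in²; tension to near edge: (2.4375 − 0.5×1.3125)×0.3125 = 0.55664 in². R_n = min(0.6×65×2.9395, 0.6×50×4.375) + 1.0×65×0.55664 = min(114.64, 131.25) + 36.182 = 150.82 kips. φR_n = 0.75 × 150.82 = 113.1 kips.
Governing: min(250.5, 141.7, 113.1) = 113.1 kips → block shear.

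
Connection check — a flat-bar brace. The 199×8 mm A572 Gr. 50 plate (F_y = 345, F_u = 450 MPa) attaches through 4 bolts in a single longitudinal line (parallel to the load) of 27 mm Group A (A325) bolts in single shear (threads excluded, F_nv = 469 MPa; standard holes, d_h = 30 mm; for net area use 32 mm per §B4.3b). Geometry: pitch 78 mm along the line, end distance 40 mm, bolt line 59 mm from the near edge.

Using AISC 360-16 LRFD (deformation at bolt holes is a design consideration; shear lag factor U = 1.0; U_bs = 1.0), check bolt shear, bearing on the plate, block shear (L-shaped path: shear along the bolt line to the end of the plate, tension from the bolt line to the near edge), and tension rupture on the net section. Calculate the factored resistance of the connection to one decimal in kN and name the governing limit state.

378.5 kN (block shear governs)

Bolt shear: A_b = π(27)²/4 = 572.56 mm². φR_n = 0.75 × 469 × 572.56 × 4 × 1 = 805.6 kN.
Bearing (8 mm plate, F_u = 450 MPa): end bolts L_c = 40 − 30/2 = 25, R_n = min(1.2×25×8×450, 2.4×27×8×450) = 108 kN/bolt; interior L_c = 78 − 30 = 48, R_n = 207.36 kN/bolt. φR_n = 0.75 × (1×108 + 3×207.36) = 547.6 kN.
Block shear: shear path 1×[40+3×78] = 1×274 mm, A_gv = 2192, A_nv = 1×(274 − 3.5×32)×8 = 1296 mm²; tension to near edge: (59 − 0.5×32)×8 = 344 mm². R_n = min(0.6×450×1296, 0.6×345×2192) + 1.0×450×344 = min(349.92, 453.74) + 154.8 = 504.72 kN. φR_n = 0.75 × 504.72 = 378.5 kN.
Tension rupture (net): A_n = (199 − 1×32)×8 = 1336 mm² (U = 1.0, A_e = A_n). φR_n = 0.75 × 450 × 1336 = 450.9 kN.
Governing: min(805.6, 547.6, 378.5, 450.9) = 378.5 kN → block shear.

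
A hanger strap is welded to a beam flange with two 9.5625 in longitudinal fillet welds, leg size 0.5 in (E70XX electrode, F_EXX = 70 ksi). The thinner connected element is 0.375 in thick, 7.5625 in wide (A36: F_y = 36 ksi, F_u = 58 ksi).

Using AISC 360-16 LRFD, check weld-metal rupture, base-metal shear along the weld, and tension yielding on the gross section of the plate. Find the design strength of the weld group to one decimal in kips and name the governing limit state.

91.9 kips (gross-section yield governs)

Weld metal: throat = 0.707×0.5 = 0.3535 in, L = 2×9.5625 = 19.125 in. φR_n = 0.75 × 0.6 × 70 × 0.3535 × 19.125 = 213.0 kips.
Base metal shear (0.375 in plate): yield φR_n = 1.0×0.6×36×0.375×19.125 = 154.9 kips; rupture φR_n = 0.75×0.6×58×0.375×19.125 = 187.2 kips; take 154.9 kips (yield).
Tension yield (gross): A_g = 7.5625×0.375 = 2.8359 in². φR_n = 0.90 × 36 × 2.8359 = 91.9 kips.
Governing: min(213.0, 154.9, 91.9) = 91.9 kips → gross-section yield.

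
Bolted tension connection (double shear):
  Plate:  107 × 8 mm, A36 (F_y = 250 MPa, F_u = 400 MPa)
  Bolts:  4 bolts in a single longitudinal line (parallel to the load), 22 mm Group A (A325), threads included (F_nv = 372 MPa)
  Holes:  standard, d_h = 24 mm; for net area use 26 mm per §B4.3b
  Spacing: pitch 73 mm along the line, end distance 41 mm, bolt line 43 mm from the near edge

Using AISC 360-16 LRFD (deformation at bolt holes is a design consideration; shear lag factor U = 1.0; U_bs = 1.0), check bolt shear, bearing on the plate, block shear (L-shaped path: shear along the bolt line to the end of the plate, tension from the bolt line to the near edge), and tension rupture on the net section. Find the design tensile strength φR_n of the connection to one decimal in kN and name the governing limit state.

194.4 kN (net-section rupture governs)

Bolt shear: A_b = π(22)²/4 = 380.13 mm². φR_n = 0.75 × 372 × 380.13 × 4 × 2 = 848.5 kN.
Bearing (8 mm plate, F_u = 400 MPa): end bolts L_c = 41 − 24/2 = 29, R_n = min(1.2×29×8×400, 2.4×22×8×400) = 111.36 kN/bolt; interior L_c = 73 − 24 = 49, R_n = 168.96 kN/bolt. φR_n = 0.75 × (1×111.36 + 3×168.96) = 463.7 kN.
Block shear: shear path 1×[41+3×73] = 1×260 mm, A_gv = 2080, A_nv = 1×(260 − 3.5×26)×8 = 1352 mm²; tension to near edge: (43 − 0.5×26)×8 = 240 mm². R_n = min(0.6×400×1352, 0.6×250×2080) + 1.0×400×240 = min(324.48, 312) + 96 = 408 kN. φR_n = 0.75 × 408 = 306.0 kN.
Tension rupture (net): A_n = (107 − 1×26)×8 = 648 mm² (U = 1.0, A_e = A_n). φR_n = 0.75 × 400 × 648 = 194.4 kN.
Governing: min(848.5, 463.7, 306.0, 194.4) = 194.4 kN → net-section rupture.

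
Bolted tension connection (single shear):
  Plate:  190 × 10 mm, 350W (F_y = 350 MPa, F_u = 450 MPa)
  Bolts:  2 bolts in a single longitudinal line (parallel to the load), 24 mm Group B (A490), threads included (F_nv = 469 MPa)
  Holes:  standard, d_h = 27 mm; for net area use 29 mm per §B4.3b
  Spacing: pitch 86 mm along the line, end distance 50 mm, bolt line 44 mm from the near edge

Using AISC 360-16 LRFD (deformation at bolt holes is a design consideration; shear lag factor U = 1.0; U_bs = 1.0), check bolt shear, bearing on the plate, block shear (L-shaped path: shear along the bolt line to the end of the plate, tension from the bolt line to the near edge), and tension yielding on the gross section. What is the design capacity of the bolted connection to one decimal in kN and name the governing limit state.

Bolt shear: A_b = π(24)²/4 = 452.39 mm². φR_n = 0.75 × 469 × 452.39 × 2 × 1 = 318.3 kN.
Bearing (10 mm plate, F_u = 450 MPa): end bolts L_c = 50 − 27/2 = 36.5, R_n = min(1.2×36.5×10×450, 2.4×24×10×450) = 197.1 kN/bolt; interior L_c = 86 − 27 = 59, R_n = 259.2 kN/bolt. φR_n = 0.75 × (1×197.1 + 1×259.2) = 342.2 kN.
Block shear: shear path 1×[50+1×86] = 1×136 mm, A_gv = 1360, A_nv = 1×(136 − 1.5×29)×10 = 925 mm²; tension to near edge: (44 − 0.5×29)×10 = 295 mm². R_n = min(0.6×450×925, 0.6×350×1360) + 1.0×450×295 = min(249.75, 285.6) + 132.75 = 382.5 kN. φR_n = 0.75 × 382.5 = 286.9 kN.
Tension yield (gross): A_g = 190×10 = 1900 mm². φR_n = 0.90 × 350 × 1900 = 598.5 kN.
Governing: min(318.3, 342.2, 286.9, 598.5) = 286.9 kN → block shear.

286.9 kN (block shear governs)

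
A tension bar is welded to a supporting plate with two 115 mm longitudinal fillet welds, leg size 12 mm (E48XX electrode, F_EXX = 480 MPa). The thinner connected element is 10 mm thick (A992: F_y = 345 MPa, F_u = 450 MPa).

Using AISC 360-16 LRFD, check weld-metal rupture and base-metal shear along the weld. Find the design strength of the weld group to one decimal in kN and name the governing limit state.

421.5 kN (weld metal governs)

Weld metal: throat = 0.707×12 = 8.484 mm, L = 2×115 = 230 mm. φR_n = 0.75 × 0.6 × 480 × 8.484 × 230 = 421.5 kN.
Base metal shear (10 mm plate): yield φR_n = 1.0×0.6×345×10×230 = 476.1 kN; rupture φR_n = 0.75×0.6×450×10×230 = 465.8 kN; take 465.8 kN (rupture).
Governing: min(421.5, 465.8) = 421.5 kN → weld metal.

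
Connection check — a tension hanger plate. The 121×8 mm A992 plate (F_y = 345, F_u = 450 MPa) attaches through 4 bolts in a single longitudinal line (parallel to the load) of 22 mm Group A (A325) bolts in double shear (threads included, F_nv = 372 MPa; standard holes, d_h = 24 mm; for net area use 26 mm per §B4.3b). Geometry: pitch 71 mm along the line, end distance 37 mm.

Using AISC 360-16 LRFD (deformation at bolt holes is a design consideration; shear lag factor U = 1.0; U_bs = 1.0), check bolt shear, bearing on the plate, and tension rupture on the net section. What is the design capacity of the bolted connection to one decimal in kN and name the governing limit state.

Bolt shear: A_b = π(22)²/4 = 380.13 mm². φR_n = 0.75 × 372 × 380.13 × 4 × 2 = 848.5 kN.
Bearing (8 mm plate, F_u = 450 MPa): end bolts L_c = 37 − 24/2 = 25, R_n = min(1.2×25×8×450, 2.4×22×8×450) = 108 kN/bolt; interior L_c = 71 − 24 = 47, R_n = 190.08 kN/bolt. φR_n = 0.75 × (1×108 + 3×190.08) = 508.7 kN.
Tension rupture (net): A_n = (121 − 1×26)×8 = 760 mm² (U = 1.0, A_e = A_n). φR_n = 0.75 × 450 × 760 = 256.5 kN.
Governing: min(848.5, 508.7, 256.5) = 256.5 kN → net-section rupture.

256.5 kN (net-section rupture governs)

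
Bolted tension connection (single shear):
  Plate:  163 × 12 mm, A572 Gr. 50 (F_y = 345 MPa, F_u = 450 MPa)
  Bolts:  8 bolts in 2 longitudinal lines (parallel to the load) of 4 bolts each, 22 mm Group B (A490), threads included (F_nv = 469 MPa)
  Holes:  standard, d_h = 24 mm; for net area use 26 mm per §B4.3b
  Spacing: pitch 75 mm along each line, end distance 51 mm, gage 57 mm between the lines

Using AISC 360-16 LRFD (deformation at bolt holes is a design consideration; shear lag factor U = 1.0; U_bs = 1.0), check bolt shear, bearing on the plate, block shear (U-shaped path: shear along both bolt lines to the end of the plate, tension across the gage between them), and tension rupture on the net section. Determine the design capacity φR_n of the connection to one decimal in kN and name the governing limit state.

Bolt shear: A_b = π(22)²/4 = 380.13 mm². φR_n = 0.75 × 469 × 380.13 × 8 × 1 = 1069.7 kN.
Bearing (12 mm plate, F_u = 450 MPa): end bolts L_c = 51 − 24/2 = 39, R_n = min(1.2×39×12×450, 2.4×22×12×450) = 252.72 kN/bolt; interior L_c = 75 − 24 = 51, R_n = 285.12 kN/bolt. φR_n = 0.75 × (2×252.72 + 6×285.12) = 1662.1 kN.
Block shear: shear path 2×[51+3×75] = 2×276 mm, A_gv = 6624, A_nv = 2×(276 − 3.5×26)×12 = 4440 mm²; tension across gage: (57 − 1×26)×12 = 372 mm². R_n = min(0.6×450×4440, 0.6×345×6624) + 1.0×450×372 = min(1198.8, 1371.2) + 167.4 = 1366.2 kN. φR_n = 0.75 × 1366.2 = 1024.7 kN.
Tension rupture (net): A_n = (163 − 2×26)×12 = 1332 mm² (U = 1.0, A_e = A_n). φR_n = 0.75 × 450 × 1332 = 449.6 kN.
Governing: min(1069.7, 1662.1, 1024.7, 449.6) = 449.6 kN → net-section rupture.

449.6 kN (net-section rupture governs)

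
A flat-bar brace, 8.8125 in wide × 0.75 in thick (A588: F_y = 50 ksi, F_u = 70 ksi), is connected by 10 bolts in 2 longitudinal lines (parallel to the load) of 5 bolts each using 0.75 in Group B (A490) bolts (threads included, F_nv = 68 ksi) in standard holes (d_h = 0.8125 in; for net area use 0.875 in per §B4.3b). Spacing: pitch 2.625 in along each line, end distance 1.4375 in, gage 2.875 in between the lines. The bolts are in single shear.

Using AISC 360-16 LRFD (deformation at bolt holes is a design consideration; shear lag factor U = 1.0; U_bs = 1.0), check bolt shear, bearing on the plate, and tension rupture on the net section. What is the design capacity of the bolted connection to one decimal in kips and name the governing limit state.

225.3 kips (bolt shear governs)

Bolt shear: A_b = π(0.75)²/4 = 0.44179 in². φR_n = 0.75 × 68 × 0.44179 × 10 × 1 = 225.3 kips.
Bearing (0.75 in plate, F_u = 70 ksi): end bolts L_c = 1.4375 − 0.8125/2 = 1.03125, R_n = min(1.2×1.03125×0.75×70, 2.4×0.75×0.75×70) = 64.969 kips/bolt; interior L_c = 2.625 − 0.8125 = 1.8125, R_n = 94.5 kips/bolt. φR_n = 0.75 × (2×64.969 + 8×94.5) = 664.5 kips.
Tension rupture (net): A_n = (8.8125 − 2×0.875)×0.75 = 5.2969 in² (U = 1.0, A_e = A_n). φR_n = 0.75 × 70 × 5.2969 = 278.1 kips.
Governing: min(225.3, 664.5, 278.1) = 225.3 kips → bolt shear.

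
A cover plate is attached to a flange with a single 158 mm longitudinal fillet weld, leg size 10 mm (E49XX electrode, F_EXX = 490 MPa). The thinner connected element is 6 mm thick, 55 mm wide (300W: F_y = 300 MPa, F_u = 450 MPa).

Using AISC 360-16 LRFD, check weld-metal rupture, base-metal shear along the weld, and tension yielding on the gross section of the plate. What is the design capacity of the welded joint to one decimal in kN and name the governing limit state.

89.1 kN (gross-section yield governs)

Weld metal: throat = 0.707×10 = 7.07 mm, L = 158 mm. φR_n = 0.75 × 0.6 × 490 × 7.07 × 158 = 246.3 kN.
Base metal shear (6 mm plate): yield φR_n = 1.0×0.6×300×6×158 = 170.6 kN; rupture φR_n = 0.75×0.6×450×6×158 = 192.0 kN; take 170.6 kN (yield).
Tension yield (gross): A_g = 55×6 = 330 mm². φR_n = 0.90 × 300 × 330 = 89.1 kN.
Governing: min(246.3, 170.6, 89.1) = 89.1 kN → gross-section yield.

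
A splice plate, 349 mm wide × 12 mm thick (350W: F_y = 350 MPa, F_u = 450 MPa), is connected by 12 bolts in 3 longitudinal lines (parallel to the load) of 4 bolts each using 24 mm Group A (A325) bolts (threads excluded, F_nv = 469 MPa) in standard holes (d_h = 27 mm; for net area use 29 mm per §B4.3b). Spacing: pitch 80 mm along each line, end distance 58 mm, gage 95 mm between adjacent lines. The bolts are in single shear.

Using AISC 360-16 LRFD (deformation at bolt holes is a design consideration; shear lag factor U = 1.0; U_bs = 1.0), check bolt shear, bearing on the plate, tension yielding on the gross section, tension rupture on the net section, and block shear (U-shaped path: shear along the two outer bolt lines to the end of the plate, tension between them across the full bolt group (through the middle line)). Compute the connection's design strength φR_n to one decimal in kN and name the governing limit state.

Bolt shear: A_b = π(24)²/4 = 452.39 mm². φR_n = 0.75 × 469 × 452.39 × 12 × 1 = 1909.5 kN.
Bearing (12 mm plate, F_u = 450 MPa): end bolts L_c = 58 − 27/2 = 44.5, R_n = min(1.2×44.5×12×450, 2.4×24×12×450) = 288.36 kN/bolt; interior L_c = 80 − 27 = 53, R_n = 311.04 kN/bolt. φR_n = 0.75 × (3×288.36 + 9×311.04) = 2748.3 kN.
Tension yield (gross): A_g = 349×12 = 4188 mm². φR_n = 0.90 × 350 × 4188 = 1319.2 kN.
Tension rupture (net): A_n = (349 − 3×29)×12 = 3144 mm² (U = 1.0, A_e = A_n). φR_n = 0.75 × 450 × 3144 = 1061.1 kN.
Block shear: shear path 2×[58+3×80] = 2×298 mm, A_gv = 7152, A_nv = 2×(298 − 3.5×29)×12 = 4716 mm²; tension across gage: (190 − 2×29)×12 = 1584 mm². R_n = min(0.6×450×4716, 0.6×350×7152) + 1.0×450×1584 = min(1273.3, 1501.9) + 712.8 = 1986.1 kN. φR_n = 0.75 × 1986.1 = 1489.6 kN.
Governing: min(1909.5, 2748.3, 1319.2, 1061.1, 1489.6) = 1061.1 kN → net-section rupture.

1061.1 kN (net-section rupture governs)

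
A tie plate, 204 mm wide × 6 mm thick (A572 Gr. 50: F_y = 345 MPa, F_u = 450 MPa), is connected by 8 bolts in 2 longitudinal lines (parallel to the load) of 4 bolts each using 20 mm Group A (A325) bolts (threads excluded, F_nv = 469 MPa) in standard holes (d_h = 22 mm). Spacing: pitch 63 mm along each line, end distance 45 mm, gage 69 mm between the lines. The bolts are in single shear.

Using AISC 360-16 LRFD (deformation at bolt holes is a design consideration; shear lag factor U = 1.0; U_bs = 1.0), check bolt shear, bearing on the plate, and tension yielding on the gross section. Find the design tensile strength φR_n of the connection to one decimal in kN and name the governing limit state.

380.1 kN (gross-section yield governs)

Bolt shear: A_b = π(20)²/4 = 314.16 mm². φR_n = 0.75 × 469 × 314.16 × 8 × 1 = 884.0 kN.
Bearing (6 mm plate, F_u = 450 MPa): end bolts L_c = 45 − 22/2 = 34, R_n = min(1.2×34×6×450, 2.4×20×6×450) = 110.16 kN/bolt; interior L_c = 63 − 22 = 41, R_n = 129.6 kN/bolt. φR_n = 0.75 × (2×110.16 + 6×129.6) = 748.4 kN.
Tension yield (gross): A_g = 204×6 = 1224 mm². φR_n = 0.90 × 345 × 1224 = 380.1 kN.
Governing: min(884.0, 748.4, 380.1) = 380.1 kN → gross-section yield.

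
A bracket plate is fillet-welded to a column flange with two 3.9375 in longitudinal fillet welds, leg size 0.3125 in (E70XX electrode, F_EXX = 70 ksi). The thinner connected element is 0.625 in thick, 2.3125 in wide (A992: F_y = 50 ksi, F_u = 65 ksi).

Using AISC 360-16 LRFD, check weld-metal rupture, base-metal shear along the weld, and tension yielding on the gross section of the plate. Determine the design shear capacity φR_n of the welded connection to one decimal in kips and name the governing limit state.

54.8 kips (weld metal governs)

Weld metal: throat = 0.707×0.3125 = 0.22094 in, L = 2×3.9375 = 7.875 in. φR_n = 0.75 × 0.6 × 70 × 0.22094 × 7.875 = 54.8 kips.
Base metal shear (0.625 in plate): yield φR_n = 1.0×0.6×50×0.625×7.875 = 147.7 kips; rupture φR_n = 0.75×0.6×65×0.625×7.875 = 144.0 kips; take 144.0 kips (rupture).
Tension yield (gross): A_g = 2.3125×0.625 = 1.4453 in². φR_n = 0.90 × 50 × 1.4453 = 65.0 kips.
Governing: min(54.8, 144.0, 65.0) = 54.8 kips → weld metal.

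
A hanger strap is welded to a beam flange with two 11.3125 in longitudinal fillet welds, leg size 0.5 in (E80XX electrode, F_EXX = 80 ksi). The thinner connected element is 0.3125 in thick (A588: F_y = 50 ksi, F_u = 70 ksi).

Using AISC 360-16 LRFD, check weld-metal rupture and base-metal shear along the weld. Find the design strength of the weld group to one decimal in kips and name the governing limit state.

212.1 kips (base-metal shear governs)

Weld metal: throat = 0.707×0.5 = 0.3535 in, L = 2×11.3125 = 22.625 in. φR_n = 0.75 × 0.6 × 80 × 0.3535 × 22.625 = 287.9 kips.
Base metal shear (0.3125 in plate): yield φR_n = 1.0×0.6×50×0.3125×22.625 = 212.1 kips; rupture φR_n = 0.75×0.6×70×0.3125×22.625 = 222.7 kips; take 212.1 kips (yield).
Governing: min(287.9, 212.1) = 212.1 kips → base-metal shear.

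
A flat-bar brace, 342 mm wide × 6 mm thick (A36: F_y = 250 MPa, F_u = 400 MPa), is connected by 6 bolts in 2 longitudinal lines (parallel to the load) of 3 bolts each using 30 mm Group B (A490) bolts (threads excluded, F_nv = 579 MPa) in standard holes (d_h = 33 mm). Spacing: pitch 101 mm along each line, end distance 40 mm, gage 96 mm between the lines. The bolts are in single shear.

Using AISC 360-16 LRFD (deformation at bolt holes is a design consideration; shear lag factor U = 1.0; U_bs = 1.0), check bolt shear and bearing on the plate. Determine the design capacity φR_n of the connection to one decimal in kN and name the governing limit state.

619.9 kN (bearing governs)

Bolt shear: A_b = π(30)²/4 = 706.86 mm². φR_n = 0.75 × 579 × 706.86 × 6 × 1 = 1841.7 kN.
Bearing (6 mm plate, F_u = 400 MPa): end bolts L_c = 40 − 33/2 = 23.5, R_n = min(1.2×23.5×6×400, 2.4×30×6×400) = 67.68 kN/bolt; interior L_c = 101 − 33 = 68, R_n = 172.8 kN/bolt. φR_n = 0.75 × (2×67.68 + 4×172.8) = 619.9 kN.
Governing: min(1841.7, 619.9) = 619.9 kN → bearing.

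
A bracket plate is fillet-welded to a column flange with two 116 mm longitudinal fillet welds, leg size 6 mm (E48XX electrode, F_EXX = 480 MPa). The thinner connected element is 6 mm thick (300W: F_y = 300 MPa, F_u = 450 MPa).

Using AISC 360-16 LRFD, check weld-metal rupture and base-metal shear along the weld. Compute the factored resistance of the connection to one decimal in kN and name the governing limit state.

212.6 kN (weld metal governs)

Weld metal: throat = 0.707×6 = 4.242 mm, L = 2×116 = 232 mm. φR_n = 0.75 × 0.6 × 480 × 4.242 × 232 = 212.6 kN.
Base metal shear (6 mm plate): yield φR_n = 1.0×0.6×300×6×232 = 250.6 kN; rupture φR_n = 0.75×0.6×450×6×232 = 281.9 kN; take 250.6 kN (yield).
Governing: min(212.6, 250.6) = 212.6 kN → weld metal.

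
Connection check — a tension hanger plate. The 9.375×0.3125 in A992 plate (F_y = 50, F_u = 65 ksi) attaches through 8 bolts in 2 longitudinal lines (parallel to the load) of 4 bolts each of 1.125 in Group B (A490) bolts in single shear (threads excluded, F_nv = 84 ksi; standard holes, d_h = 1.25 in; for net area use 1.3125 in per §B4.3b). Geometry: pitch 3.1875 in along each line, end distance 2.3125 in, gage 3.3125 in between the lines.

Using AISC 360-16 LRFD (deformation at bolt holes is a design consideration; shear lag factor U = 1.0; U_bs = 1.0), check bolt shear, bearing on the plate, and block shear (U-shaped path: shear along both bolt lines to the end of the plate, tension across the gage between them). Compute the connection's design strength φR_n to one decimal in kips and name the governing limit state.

Bolt shear: A_b = π(1.125)²/4 = 0.99402 in². φR_n = 0.75 × 84 × 0.99402 × 8 × 1 = 501.0 kips.
Bearing (0.3125 in plate, F_u = 65 ksi): end bolts L_c = 2.3125 − 1.25/2 = 1.6875, R_n = min(1.2×1.6875×0.3125×65, 2.4×1.125×0.3125×65) = 41.133 kips/bolt; interior L_c = 3.1875 − 1.25 = 1.9375, R_n = 47.227 kips/bolt. φR_n = 0.75 × (2×41.133 + 6×47.227) = 274.2 kips.
Block shear: shear path 2×[2.3125+3×3.1875] = 2×11.875 in, A_gv = 7.4219, A_nv = 2×(11.875 − 3.5×1.3125)×0.3125 = 4.5508 in²; tension across gage: (3.3125 − 1×1.3125)×0.3125 = 0.625 in². R_n = min(0.6×65×4.5508, 0.6×50×7.4219) + 1.0×65×0.625 = min(177.48, 222.66) + 40.625 = 218.11 kips. φR_n = 0.75 × 218.11 = 163.6 kips.
Governing: min(501.0, 274.2, 163.6) = 163.6 kips → block shear.

163.6 kips (block shear governs)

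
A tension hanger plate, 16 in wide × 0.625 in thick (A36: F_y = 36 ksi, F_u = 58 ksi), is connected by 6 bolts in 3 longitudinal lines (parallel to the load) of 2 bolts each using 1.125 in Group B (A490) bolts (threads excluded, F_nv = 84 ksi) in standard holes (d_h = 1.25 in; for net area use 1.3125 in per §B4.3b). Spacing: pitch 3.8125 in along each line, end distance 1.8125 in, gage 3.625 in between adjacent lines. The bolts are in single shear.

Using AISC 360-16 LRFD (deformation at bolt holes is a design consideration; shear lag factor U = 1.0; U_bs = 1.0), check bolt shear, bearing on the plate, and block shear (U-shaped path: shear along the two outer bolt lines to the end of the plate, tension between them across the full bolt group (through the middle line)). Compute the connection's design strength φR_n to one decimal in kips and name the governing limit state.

Bolt shear: A_b = π(1.125)²/4 = 0.99402 in². φR_n = 0.75 × 84 × 0.99402 × 6 × 1 = 375.7 kips.
Bearing (0.625 in plate, F_u = 58 ksi): end bolts L_c = 1.8125 − 1.25/2 = 1.1875, R_n = min(1.2×1.1875×0.625×58, 2.4×1.125×0.625×58) = 51.656 kips/bolt; interior L_c = 3.8125 − 1.25 = 2.5625, R_n = 97.875 kips/bolt. φR_n = 0.75 × (3×51.656 + 3×97.875) = 336.4 kips.
Block shear: shear path 2×[1.8125+1×3.8125] = 2×5.625 in, A_gv = 7.0313, A_nv = 2×(5.625 − 1.5×1.3125)×0.625 = 4.5703 in²; tension across gage: (7.25 − 2×1.3125)×0.625 = 2.8906 in². R_n = min(0.6×58×4.5703, 0.6×36×7.0313) + 1.0×58×2.8906 = min(159.05, 151.88) + 167.65 = 319.53 kips. φR_n = 0.75 × 319.53 = 239.6 kips.
Governing: min(375.7, 336.4, 239.6) = 239.6 kips → block shear.

239.6 kips (block shear governs)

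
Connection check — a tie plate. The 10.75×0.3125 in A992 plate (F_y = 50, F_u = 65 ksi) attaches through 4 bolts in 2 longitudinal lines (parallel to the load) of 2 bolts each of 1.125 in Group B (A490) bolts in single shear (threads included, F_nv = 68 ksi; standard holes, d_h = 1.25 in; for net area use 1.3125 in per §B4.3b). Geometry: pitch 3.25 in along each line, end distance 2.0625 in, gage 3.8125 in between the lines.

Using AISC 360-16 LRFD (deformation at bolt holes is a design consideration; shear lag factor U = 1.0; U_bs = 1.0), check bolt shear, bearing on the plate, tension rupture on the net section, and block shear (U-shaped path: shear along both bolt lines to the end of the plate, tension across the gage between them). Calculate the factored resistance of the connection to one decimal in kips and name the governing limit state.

99.2 kips (block shear governs)

Bolt shear: A_b = π(1.125)²/4 = 0.99402 in². φR_n = 0.75 × 68 × 0.99402 × 4 × 1 = 202.8 kips.
Bearing (0.3125 in plate, F_u = 65 ksi): end bolts L_c = 2.0625 − 1.25/2 = 1.4375, R_n = min(1.2×1.4375×0.3125×65, 2.4×1.125×0.3125×65) = 35.039 kips/bolt; interior L_c = 3.25 − 1.25 = 2, R_n = 48.75 kips/bolt. φR_n = 0.75 × (2×35.039 + 2×48.75) = 125.7 kips.
Tension rupture (net): A_n = (10.75 − 2×1.3125)×0.3125 = 2.5391 in² (U = 1.0, A_e = A_n). φR_n = 0.75 × 65 × 2.5391 = 123.8 kips.
Block shear: shear path 2×[2.0625+1×3.25] = 2×5.3125 in, A_gv = 3.3203, A_nv = 2×(5.3125 − 1.5×1.3125)×0.3125 = 2.0898 in²; tension across gage: (3.8125 − 1×1.3125)×0.3125 = 0.78125 in². R_n = min(0.6×65×2.0898, 0.6×50×3.3203) + 1.0×65×0.78125 = min(81.502, 99.609) + 50.781 = 132.28 kips. φR_n = 0.75 × 132.28 = 99.2 kips.
Governing: min(202.8, 125.7, 123.8, 99.2) = 99.2 kips → block shear.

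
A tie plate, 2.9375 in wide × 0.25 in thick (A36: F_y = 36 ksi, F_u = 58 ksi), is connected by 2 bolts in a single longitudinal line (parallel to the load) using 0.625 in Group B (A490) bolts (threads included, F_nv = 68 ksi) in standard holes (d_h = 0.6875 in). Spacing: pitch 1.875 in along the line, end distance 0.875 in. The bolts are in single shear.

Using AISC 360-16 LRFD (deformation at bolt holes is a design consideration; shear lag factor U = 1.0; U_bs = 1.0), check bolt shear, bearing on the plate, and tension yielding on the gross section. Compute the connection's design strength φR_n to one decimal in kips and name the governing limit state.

Bolt shear: A_b = π(0.625)²/4 = 0.3068 in². φR_n = 0.75 × 68 × 0.3068 × 2 × 1 = 31.3 kips.
Bearing (0.25 in plate, F_u = 58 ksi): end bolts L_c = 0.875 − 0.6875/2 = 0.53125, R_n = min(1.2×0.53125×0.25×58, 2.4×0.625×0.25×58) = 9.2438 kips/bolt; interior L_c = 1.875 − 0.6875 = 1.1875, R_n = 20.663 kips/bolt. φR_n = 0.75 × (1×9.2438 + 1×20.663) = 22.4 kips.
Tension yield (gross): A_g = 2.9375×0.25 = 0.73438 in². φR_n = 0.90 × 36 × 0.73438 = 23.8 kips.
Governing: min(31.3, 22.4, 23.8) = 22.4 kips → bearing.

22.4 kips (bearing governs)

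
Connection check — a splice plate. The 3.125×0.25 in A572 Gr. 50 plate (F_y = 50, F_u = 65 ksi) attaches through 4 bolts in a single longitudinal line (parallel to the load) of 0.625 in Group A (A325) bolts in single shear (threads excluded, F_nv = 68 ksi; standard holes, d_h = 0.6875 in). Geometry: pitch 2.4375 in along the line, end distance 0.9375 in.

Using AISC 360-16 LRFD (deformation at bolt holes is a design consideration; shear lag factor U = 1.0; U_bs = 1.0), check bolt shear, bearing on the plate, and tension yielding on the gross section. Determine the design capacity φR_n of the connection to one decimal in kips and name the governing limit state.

Bolt shear: A_b = π(0.625)²/4 = 0.3068 in². φR_n = 0.75 × 68 × 0.3068 × 4 × 1 = 62.6 kips.
Bearing (0.25 in plate, F_u = 65 ksi): end bolts L_c = 0.9375 − 0.6875/2 = 0.59375, R_n = min(1.2×0.59375×0.25×65, 2.4×0.625×0.25×65) = 11.578 kips/bolt; interior L_c = 2.4375 − 0.6875 = 1.75, R_n = 24.375 kips/bolt. φR_n = 0.75 × (1×11.578 + 3×24.375) = 63.5 kips.
Tension yield (gross): A_g = 3.125×0.25 = 0.78125 in². φR_n = 0.90 × 50 × 0.78125 = 35.2 kips.
Governing: min(62.6, 63.5, 35.2) = 35.2 kips → gross-section yield.

35.2 kips (gross-section yield governs)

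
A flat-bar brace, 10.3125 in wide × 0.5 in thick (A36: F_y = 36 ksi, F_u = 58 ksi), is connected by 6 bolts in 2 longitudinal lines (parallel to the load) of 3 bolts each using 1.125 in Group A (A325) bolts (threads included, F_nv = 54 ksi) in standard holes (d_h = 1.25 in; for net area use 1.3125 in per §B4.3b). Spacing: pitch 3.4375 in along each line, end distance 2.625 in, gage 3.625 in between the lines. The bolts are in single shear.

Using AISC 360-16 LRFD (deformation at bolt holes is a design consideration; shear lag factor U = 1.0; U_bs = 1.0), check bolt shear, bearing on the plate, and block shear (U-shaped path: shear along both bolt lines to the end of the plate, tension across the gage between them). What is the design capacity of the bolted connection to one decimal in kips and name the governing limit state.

204.2 kips (block shear governs)

Bolt shear: A_b = π(1.125)²/4 = 0.99402 in². φR_n = 0.75 × 54 × 0.99402 × 6 × 1 = 241.5 kips.
Bearing (0.5 in plate, F_u = 58 ksi): end bolts L_c = 2.625 − 1.25/2 = 2, R_n = min(1.2×2×0.5×58, 2.4×1.125×0.5×58) = 69.6 kips/bolt; interior L_c = 3.4375 − 1.25 = 2.1875, R_n = 76.125 kips/bolt. φR_n = 0.75 × (2×69.6 + 4×76.125) = 332.8 kips.
Block shear: shear path 2×[2.625+2×3.4375] = 2×9.5 in, A_gv = 9.5, A_nv = 2×(9.5 − 2.5×1.3125)×0.5 = 6.2188 in²; tension across gage: (3.625 − 1×1.3125)×0.5 = 1.1563 in². R_n = min(0.6×58×6.2188, 0.6×36×9.5) + 1.0×58×1.1563 = min(216.41, 205.2) + 67.065 = 272.27 kips. φR_n = 0.75 × 272.27 = 204.2 kips.
Governing: min(241.5, 332.8, 204.2) = 204.2 kips → block shear.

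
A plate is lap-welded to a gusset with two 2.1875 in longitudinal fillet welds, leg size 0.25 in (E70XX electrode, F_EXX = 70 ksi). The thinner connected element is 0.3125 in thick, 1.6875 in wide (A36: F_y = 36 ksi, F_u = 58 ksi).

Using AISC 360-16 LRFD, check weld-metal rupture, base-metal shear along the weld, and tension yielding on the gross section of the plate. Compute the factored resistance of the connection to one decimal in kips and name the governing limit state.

17.1 kips (gross-section yield governs)

Weld metal: throat = 0.707×0.25 = 0.17675 in, L = 2×2.1875 = 4.375 in. φR_n = 0.75 × 0.6 × 70 × 0.17675 × 4.375 = 24.4 kips.
Base metal shear (0.3125 in plate): yield φR_n = 1.0×0.6×36×0.3125×4.375 = 29.5 kips; rupture φR_n = 0.75×0.6×58×0.3125×4.375 = 35.7 kips; take 29.5 kips (yield).
Tension yield (gross): A_g = 1.6875×0.3125 = 0.52734 in². φR_n = 0.90 × 36 × 0.52734 = 17.1 kips.
Governing: min(24.4, 29.5, 17.1) = 17.1 kips → gross-section yield.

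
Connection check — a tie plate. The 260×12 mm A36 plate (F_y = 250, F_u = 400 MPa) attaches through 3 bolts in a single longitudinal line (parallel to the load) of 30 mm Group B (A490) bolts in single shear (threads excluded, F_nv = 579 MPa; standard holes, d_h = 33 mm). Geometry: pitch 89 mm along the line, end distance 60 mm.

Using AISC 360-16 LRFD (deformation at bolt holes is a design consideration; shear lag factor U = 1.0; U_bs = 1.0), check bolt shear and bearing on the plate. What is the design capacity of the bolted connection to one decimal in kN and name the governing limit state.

Bolt shear: A_b = π(30)²/4 = 706.86 mm². φR_n = 0.75 × 579 × 706.86 × 3 × 1 = 920.9 kN.
Bearing (12 mm plate, F_u = 400 MPa): end bolts L_c = 60 − 33/2 = 43.5, R_n = min(1.2×43.5×12×400, 2.4×30×12×400) = 250.56 kN/bolt; interior L_c = 89 − 33 = 56, R_n = 322.56 kN/bolt. φR_n = 0.75 × (1×250.56 + 2×322.56) = 671.8 kN.
Governing: min(920.9, 671.8) = 671.8 kN → bearing.

671.8 kN (bearing governs)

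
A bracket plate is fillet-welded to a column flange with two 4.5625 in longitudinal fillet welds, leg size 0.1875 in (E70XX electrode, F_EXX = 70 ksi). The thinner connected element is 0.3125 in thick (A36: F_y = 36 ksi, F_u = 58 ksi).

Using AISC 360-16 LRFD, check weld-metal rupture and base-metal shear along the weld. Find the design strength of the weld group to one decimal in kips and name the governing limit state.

38.1 kips (weld metal governs)

Weld metal: throat = 0.707×0.1875 = 0.13256 in, L = 2×4.5625 = 9.125 in. φR_n = 0.75 × 0.6 × 70 × 0.13256 × 9.125 = 38.1 kips.
Base metal shear (0.3125 in plate): yield φR_n = 1.0×0.6×36×0.3125×9.125 = 61.6 kips; rupture φR_n = 0.75×0.6×58×0.3125×9.125 = 74.4 kips; take 61.6 kips (yield).
Governing: min(38.1, 61.6) = 38.1 kips → weld metal.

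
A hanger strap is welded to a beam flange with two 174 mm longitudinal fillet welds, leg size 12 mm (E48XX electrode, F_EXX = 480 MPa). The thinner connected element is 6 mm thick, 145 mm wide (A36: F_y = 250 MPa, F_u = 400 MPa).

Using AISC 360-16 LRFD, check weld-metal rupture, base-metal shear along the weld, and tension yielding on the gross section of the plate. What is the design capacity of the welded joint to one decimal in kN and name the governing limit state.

Weld metal: throat = 0.707×12 = 8.484 mm, L = 2×174 = 348 mm. φR_n = 0.75 × 0.6 × 480 × 8.484 × 348 = 637.7 kN.
Base metal shear (6 mm plate): yield φR_n = 1.0×0.6×250×6×348 = 313.2 kN; rupture φR_n = 0.75×0.6×400×6×348 = 375.8 kN; take 313.2 kN (yield).
Tension yield (gross): A_g = 145×6 = 870 mm². φR_n = 0.90 × 250 × 870 = 195.8 kN.
Governing: min(637.7, 313.2, 195.8) = 195.8 kN → gross-section yield.

195.8 kN (gross-section yield governs)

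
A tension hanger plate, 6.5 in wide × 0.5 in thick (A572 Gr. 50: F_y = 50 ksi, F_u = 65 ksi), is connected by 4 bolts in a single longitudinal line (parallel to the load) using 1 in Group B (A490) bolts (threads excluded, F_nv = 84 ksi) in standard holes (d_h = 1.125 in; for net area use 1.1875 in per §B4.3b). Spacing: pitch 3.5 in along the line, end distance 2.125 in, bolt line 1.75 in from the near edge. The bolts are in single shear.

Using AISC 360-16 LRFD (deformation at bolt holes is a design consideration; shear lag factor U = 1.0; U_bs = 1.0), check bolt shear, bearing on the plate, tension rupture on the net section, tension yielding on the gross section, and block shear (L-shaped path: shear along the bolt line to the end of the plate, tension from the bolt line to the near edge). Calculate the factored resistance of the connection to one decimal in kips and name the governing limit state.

129.5 kips (net-section rupture governs)

Bolt shear: A_b = π(1)²/4 = 0.7854 in². φR_n = 0.75 × 84 × 0.7854 × 4 × 1 = 197.9 kips.
Bearing (0.5 in plate, F_u = 65 ksi): end bolts L_c = 2.125 − 1.125/2 = 1.5625, R_n = min(1.2×1.5625×0.5×65, 2.4×1×0.5×65) = 60.938 kips/bolt; interior L_c = 3.5 − 1.125 = 2.375, R_n = 78 kips/bolt. φR_n = 0.75 × (1×60.938 + 3×78) = 221.2 kips.
Tension rupture (net): A_n = (6.5 − 1×1.1875)×0.5 = 2.6563 in² (U = 1.0, A_e = A_n). φR_n = 0.75 × 65 × 2.6563 = 129.5 kips.
Tension yield (gross): A_g = 6.5×0.5 = 3.25 in². φR_n = 0.90 × 50 × 3.25 = 146.3 kips.
Block shear: shear path 1×[2.125+3×3.5] = 1×12.625 in, A_gv = 6.3125, A_nv = 1×(12.625 − 3.5×1.1875)×0.5 = 4.2344 in²; tension to near edge: (1.75 − 0.5×1.1875)×0.5 = 0.57813 in². R_n = min(0.6×65×4.2344, 0.6×50×6.3125) + 1.0×65×0.57813 = min(165.14, 189.38) + 37.578 = 202.72 kips. φR_n = 0.75 × 202.72 = 152.0 kips.
Governing: min(197.9, 221.2, 129.5, 146.3, 152.0) = 129.5 kips → net-section rupture.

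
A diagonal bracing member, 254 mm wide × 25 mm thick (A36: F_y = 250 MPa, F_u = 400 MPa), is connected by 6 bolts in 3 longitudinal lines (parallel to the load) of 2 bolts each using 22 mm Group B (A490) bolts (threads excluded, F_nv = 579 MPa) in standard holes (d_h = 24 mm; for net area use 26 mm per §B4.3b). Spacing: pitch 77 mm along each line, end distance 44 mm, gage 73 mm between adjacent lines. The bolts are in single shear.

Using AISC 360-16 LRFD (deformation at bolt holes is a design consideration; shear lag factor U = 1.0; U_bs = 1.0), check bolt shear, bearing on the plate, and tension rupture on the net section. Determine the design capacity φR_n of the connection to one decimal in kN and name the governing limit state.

990.4 kN (bolt shear governs)

Bolt shear: A_b = π(22)²/4 = 380.13 mm². φR_n = 0.75 × 579 × 380.13 × 6 × 1 = 990.4 kN.
Bearing (25 mm plate, F_u = 400 MPa): end bolts L_c = 44 − 24/2 = 32, R_n = min(1.2×32×25×400, 2.4×22×25×400) = 384 kN/bolt; interior L_c = 77 − 24 = 53, R_n = 528 kN/bolt. φR_n = 0.75 × (3×384 + 3×528) = 2052.0 kN.
Tension rupture (net): A_n = (254 − 3×26)×25 = 4400 mm² (U = 1.0, A_e = A_n). φR_n = 0.75 × 400 × 4400 = 1320.0 kN.
Governing: min(990.4, 2052.0, 1320.0) = 990.4 kN → bolt shear.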